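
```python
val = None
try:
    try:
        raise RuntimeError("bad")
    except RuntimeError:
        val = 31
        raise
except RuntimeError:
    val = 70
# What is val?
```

Step-by-step execution trace:
1. Inner try: `raise RuntimeError("bad")` raises RuntimeError.
2. Inner `except RuntimeError` matches → val = 31.
3. bare `raise` re-raises the same RuntimeError.
4. Outer `except RuntimeError` matches → val = 70.
Result: 70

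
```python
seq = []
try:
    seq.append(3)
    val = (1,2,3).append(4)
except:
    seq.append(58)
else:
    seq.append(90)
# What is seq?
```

Step-by-step execution trace:
1. try: `seq.append(3)` → seq = [3].
2. `val = (1,2,3).append(4)` raises AttributeError.
3. bare `except` matches → `seq.append(58)` → seq = [3, 58].
4. `else` is skipped (an exception was raised).
Result: [3, 58]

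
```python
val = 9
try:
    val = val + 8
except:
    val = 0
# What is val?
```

Step-by-step execution trace:
1. val starts at 9.
2. try: `val = val + 8` → val = 17. No exception raised.
3. `except` is skipped.
Result: 17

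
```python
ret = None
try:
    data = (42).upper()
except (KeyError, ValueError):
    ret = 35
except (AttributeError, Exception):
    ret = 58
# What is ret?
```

Step-by-step execution trace:
1. `data = (42).upper()` raises AttributeError.
2. `except (KeyError, ValueError)` does not match AttributeError; skipped.
3. `except (AttributeError, Exception)` matches (AttributeError is in the tuple) → ret = 58.
Result: 58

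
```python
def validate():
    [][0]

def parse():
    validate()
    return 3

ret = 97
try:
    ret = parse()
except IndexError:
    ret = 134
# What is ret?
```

Step-by-step execution trace:
1. ret starts at 97.
2. try: `parse()` calls `validate()`.
3. `validate()` evaluates `[][0]`, which raises IndexError; it propagates through parse (uncaught).
4. `return 3` in parse is not reached; the assignment to ret does not complete.
5. `except IndexError` matches → ret = 134.
Result: 134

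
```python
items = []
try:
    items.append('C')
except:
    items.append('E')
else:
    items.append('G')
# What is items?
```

Step-by-step execution trace:
1. try: `items.append('C')` → items = ['C']. No exception raised.
2. `except` is skipped.
3. `else` runs (try completed without exception): `items.append('G')` → items = ['C', 'G'].
Result: ['C', 'G']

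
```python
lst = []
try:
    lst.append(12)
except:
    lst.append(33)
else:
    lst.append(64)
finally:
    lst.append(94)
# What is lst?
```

Step-by-step execution trace:
1. try: `lst.append(12)` → lst = [12]. No exception raised.
2. `except` is skipped.
3. `else` runs: `lst.append(64)` → lst = [12, 64].
4. `finally` always runs: `lst.append(94)` → lst = [12, 64, 94].
Result: [12, 64, 94]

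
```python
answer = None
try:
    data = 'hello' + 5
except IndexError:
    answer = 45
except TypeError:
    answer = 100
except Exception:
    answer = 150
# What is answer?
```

Step-by-step execution trace:
1. `data = 'hello' + 5` raises TypeError.
2. `except IndexError` does not match TypeError; skipped.
3. `except TypeError` matches → answer = 100.
4. Remaining except clauses are skipped.
Result: 100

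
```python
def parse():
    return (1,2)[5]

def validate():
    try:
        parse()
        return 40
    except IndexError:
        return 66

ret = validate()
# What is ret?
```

Step-by-step execution trace:
1. `validate()` calls `parse()`.
2. `parse()` evaluates `(1,2)[5]`, which raises IndexError; it propagates to the caller.
3. `return 40` is not reached.
4. `except IndexError` in validate matches → returns 66.
5. ret = 66.
Result: 66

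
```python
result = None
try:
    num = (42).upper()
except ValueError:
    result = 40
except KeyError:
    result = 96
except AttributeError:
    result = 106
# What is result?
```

Step-by-step execution trace:
1. `num = (42).upper()` raises AttributeError.
2. `except ValueError` does not match AttributeError; skipped.
3. `except KeyError` does not match AttributeError; skipped.
4. `except AttributeError` matches → result = 106.
Result: 106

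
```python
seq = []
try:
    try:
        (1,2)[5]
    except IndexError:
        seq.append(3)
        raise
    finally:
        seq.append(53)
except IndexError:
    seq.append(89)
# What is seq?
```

Step-by-step execution trace:
1. Inner try: `(1,2)[5]` raises IndexError.
2. Inner `except IndexError` matches → `seq.append(3)` → seq = [3].
3. bare `raise` re-raises IndexError.
4. Inner `finally` runs during unwinding: `seq.append(53)` → seq = [3, 53].
5. Outer `except IndexError` matches → `seq.append(89)` → seq = [3, 53, 89].
Result: [3, 53, 89]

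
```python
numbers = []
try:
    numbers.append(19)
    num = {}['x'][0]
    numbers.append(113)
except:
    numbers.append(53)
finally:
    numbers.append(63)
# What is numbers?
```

Step-by-step execution trace:
1. try: `numbers.append(19)` → numbers = [19].
2. `num = {}['x'][0]` raises KeyError; `numbers.append(113)` is not reached.
3. bare `except` matches → `numbers.append(53)` → numbers = [19, 53].
4. finally always runs: `numbers.append(63)` → numbers = [19, 53, 63].
Result: [19, 53, 63]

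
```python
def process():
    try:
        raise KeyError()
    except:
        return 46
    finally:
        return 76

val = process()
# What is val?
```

Step-by-step execution trace:
1. `process()` enters try: `raise KeyError()` raises KeyError.
2. bare `except` matches → `return 46` sets pending return value 46.
3. Before returning, `finally: return 76` runs and overrides the pending return.
4. process() returns 76 → val = 76.
Result: 76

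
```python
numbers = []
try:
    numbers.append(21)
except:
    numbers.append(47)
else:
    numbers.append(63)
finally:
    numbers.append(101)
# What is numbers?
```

Step-by-step execution trace:
1. try: `numbers.append(21)` → numbers = [21]. No exception raised.
2. `except` is skipped.
3. `else` runs: `numbers.append(63)` → numbers = [21, 63].
4. `finally` always runs: `numbers.append(101)` → numbers = [21, 63, 101].
Result: [21, 63, 101]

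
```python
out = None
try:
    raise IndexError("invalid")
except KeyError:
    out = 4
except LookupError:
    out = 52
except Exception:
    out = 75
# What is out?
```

Step-by-step execution trace:
1. `raise IndexError(...)` raises IndexError.
2. `except KeyError` does not match (IndexError is not a subclass of KeyError); skipped.
3. `except LookupError` matches (IndexError is a subclass of LookupError) → out = 52.
4. `except Exception` is not reached.
Result: 52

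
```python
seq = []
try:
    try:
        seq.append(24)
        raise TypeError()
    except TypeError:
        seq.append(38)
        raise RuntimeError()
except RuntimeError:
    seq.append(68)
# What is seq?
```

Step-by-step execution trace:
1. Inner try: `seq.append(24)` → seq = [24].
2. `raise TypeError()` raises TypeError.
3. Inner `except TypeError` matches → `seq.append(38)` → seq = [24, 38].
4. `raise RuntimeError()` raises RuntimeError; propagates to outer try.
5. Outer `except RuntimeError` matches → `seq.append(68)` → seq = [24, 38, 68].
Result: [24, 38, 68]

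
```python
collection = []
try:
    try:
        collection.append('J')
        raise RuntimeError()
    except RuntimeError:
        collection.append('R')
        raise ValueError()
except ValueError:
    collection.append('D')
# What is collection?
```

Step-by-step execution trace:
1. Inner try: `collection.append('J')` → collection = ['J'].
2. `raise RuntimeError()` raises RuntimeError.
3. Inner `except RuntimeError` matches → `collection.append('R')` → collection = ['J', 'R'].
4. `raise ValueError()` raises ValueError; propagates to outer try.
5. Outer `except ValueError` matches → `collection.append('D')` → collection = ['J', 'R', 'D'].
Result: ['J', 'R', 'D']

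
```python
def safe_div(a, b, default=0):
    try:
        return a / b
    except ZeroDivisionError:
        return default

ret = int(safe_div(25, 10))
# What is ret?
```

Step-by-step execution trace:
1. `safe_div(25, 10)` enters try: `return 25 / 10` → returns 2.5. No exception raised.
2. `except ZeroDivisionError` is skipped.
3. `int(2.5)` → 2 → ret = 2.
Result: 2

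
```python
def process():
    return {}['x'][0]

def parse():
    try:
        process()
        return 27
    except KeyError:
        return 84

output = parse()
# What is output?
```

Step-by-step execution trace:
1. `parse()` calls `process()`.
2. `process()` evaluates `{}['x'][0]`, which raises KeyError; it propagates to the caller.
3. `return 27` is not reached.
4. `except KeyError` in parse matches → returns 84.
5. output = 84.
Result: 84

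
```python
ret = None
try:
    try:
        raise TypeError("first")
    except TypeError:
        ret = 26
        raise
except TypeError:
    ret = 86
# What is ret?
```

Step-by-step execution trace:
1. Inner try: `raise TypeError("first")` raises TypeError.
2. Inner `except TypeError` matches → ret = 26.
3. bare `raise` re-raises the same TypeError.
4. Outer `except TypeError` matches → ret = 86.
Result: 86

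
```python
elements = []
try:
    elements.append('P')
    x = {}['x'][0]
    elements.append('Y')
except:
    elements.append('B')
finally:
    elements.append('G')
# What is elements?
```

Step-by-step execution trace:
1. try: `elements.append('P')` → elements = ['P'].
2. `x = {}['x'][0]` raises KeyError; `elements.append('Y')` is not reached.
3. bare `except` matches → `elements.append('B')` → elements = ['P', 'B'].
4. finally always runs: `elements.append('G')` → elements = ['P', 'B', 'G'].
Result: ['P', 'B', 'G']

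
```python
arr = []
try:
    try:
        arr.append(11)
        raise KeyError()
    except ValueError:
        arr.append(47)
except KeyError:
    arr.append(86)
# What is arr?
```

Step-by-step execution trace:
1. Inner try: `arr.append(11)` → arr = [11].
2. `raise KeyError()` raises KeyError.
3. Inner `except ValueError` does not match KeyError; exception propagates to outer try.
4. Outer `except KeyError` matches → `arr.append(86)` → arr = [11, 86].
Result: [11, 86]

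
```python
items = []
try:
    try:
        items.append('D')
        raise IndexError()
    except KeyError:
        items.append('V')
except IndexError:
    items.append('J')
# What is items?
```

Step-by-step execution trace:
1. Inner try: `items.append('D')` → items = ['D'].
2. `raise IndexError()` raises IndexError.
3. Inner `except KeyError` does not match IndexError; exception propagates to outer try.
4. Outer `except IndexError` matches → `items.append('J')` → items = ['D', 'J'].
Result: ['D', 'J']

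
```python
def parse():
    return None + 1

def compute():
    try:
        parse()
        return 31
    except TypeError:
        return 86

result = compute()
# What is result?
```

Step-by-step execution trace:
1. `compute()` calls `parse()`.
2. `parse()` evaluates `None + 1`, which raises TypeError; it propagates to the caller.
3. `return 31` is not reached.
4. `except TypeError` in compute matches → returns 86.
5. result = 86.
Result: 86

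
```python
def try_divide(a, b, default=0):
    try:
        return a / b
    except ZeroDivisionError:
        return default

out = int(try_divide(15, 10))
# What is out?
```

Step-by-step execution trace:
1. `try_divide(15, 10)` enters try: `return 15 / 10` → returns 1.5. No exception raised.
2. `except ZeroDivisionError` is skipped.
3. `int(1.5)` → 1 → out = 1.
Result: 1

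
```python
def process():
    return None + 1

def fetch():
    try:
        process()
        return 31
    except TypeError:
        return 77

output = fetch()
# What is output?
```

Step-by-step execution trace:
1. `fetch()` calls `process()`.
2. `process()` evaluates `None + 1`, which raises TypeError; it propagates to the caller.
3. `return 31` is not reached.
4. `except TypeError` in fetch matches → returns 77.
5. output = 77.
Result: 77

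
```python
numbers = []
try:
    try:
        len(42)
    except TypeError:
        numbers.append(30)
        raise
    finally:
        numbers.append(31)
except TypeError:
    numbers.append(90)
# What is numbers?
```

Step-by-step execution trace:
1. Inner try: `len(42)` raises TypeError.
2. Inner `except TypeError` matches → `numbers.append(30)` → numbers = [30].
3. bare `raise` re-raises TypeError.
4. Inner `finally` runs during unwinding: `numbers.append(31)` → numbers = [30, 31].
5. Outer `except TypeError` matches → `numbers.append(90)` → numbers = [30, 31, 90].
Result: [30, 31, 90]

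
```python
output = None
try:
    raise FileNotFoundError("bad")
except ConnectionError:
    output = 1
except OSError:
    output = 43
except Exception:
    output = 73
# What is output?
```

Step-by-step execution trace:
1. `raise FileNotFoundError(...)` raises FileNotFoundError.
2. `except ConnectionError` does not match (FileNotFoundError is not a subclass of ConnectionError); skipped.
3. `except OSError` matches (FileNotFoundError is a subclass of OSError) → output = 43.
4. `except Exception` is not reached.
Result: 43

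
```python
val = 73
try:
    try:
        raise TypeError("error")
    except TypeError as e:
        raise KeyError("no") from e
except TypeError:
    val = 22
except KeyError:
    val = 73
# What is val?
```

Step-by-step execution trace:
1. Inner try raises TypeError; inner `except TypeError as e` catches it.
2. `raise KeyError(...) from e` raises KeyError (TypeError is attached as __cause__, but only KeyError is active).
3. Outer `except TypeError` does not match KeyError; skipped.
4. Outer `except KeyError` matches → val = 73.
Result: 73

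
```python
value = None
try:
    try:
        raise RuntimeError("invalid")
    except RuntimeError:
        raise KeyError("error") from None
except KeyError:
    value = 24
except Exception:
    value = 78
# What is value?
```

Step-by-step execution trace:
1. Inner try raises RuntimeError; inner `except RuntimeError` catches it.
2. `raise KeyError(...) from None` raises KeyError (from None suppresses __context__, but the active exception is still KeyError).
3. Outer `except KeyError` matches → value = 24.
4. `except Exception` is not reached.
Result: 24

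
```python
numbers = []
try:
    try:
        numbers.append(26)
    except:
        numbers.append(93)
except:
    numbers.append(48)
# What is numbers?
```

Step-by-step execution trace:
1. Inner try: `numbers.append(26)` → numbers = [26]. No exception raised.
2. Inner `except` is skipped.
3. Inner try completes normally; outer `except` is skipped.
Result: [26]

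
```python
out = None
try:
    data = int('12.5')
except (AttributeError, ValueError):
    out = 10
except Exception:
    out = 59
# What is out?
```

Step-by-step execution trace:
1. `data = int('12.5')` raises ValueError.
2. `except (AttributeError, ValueError)` matches (ValueError is in the tuple) → out = 10.
3. `except Exception` is not reached.
Result: 10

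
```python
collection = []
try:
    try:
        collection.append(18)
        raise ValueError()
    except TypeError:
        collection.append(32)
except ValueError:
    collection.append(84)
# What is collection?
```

Step-by-step execution trace:
1. Inner try: `collection.append(18)` → collection = [18].
2. `raise ValueError()` raises ValueError.
3. Inner `except TypeError` does not match ValueError; exception propagates to outer try.
4. Outer `except ValueError` matches → `collection.append(84)` → collection = [18, 84].
Result: [18, 84]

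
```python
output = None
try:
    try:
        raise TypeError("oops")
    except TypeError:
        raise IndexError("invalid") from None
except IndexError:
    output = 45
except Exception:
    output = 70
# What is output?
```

Step-by-step execution trace:
1. Inner try raises TypeError; inner `except TypeError` catches it.
2. `raise IndexError(...) from None` raises IndexError (from None suppresses __context__, but the active exception is still IndexError).
3. Outer `except IndexError` matches → output = 45.
4. `except Exception` is not reached.
Result: 45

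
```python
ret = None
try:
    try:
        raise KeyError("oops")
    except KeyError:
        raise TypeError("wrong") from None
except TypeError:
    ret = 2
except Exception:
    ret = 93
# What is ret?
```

Step-by-step execution trace:
1. Inner try raises KeyError; inner `except KeyError` catches it.
2. `raise TypeError(...) from None` raises TypeError (from None suppresses __context__, but the active exception is still TypeError).
3. Outer `except TypeError` matches → ret = 2.
4. `except Exception` is not reached.
Result: 2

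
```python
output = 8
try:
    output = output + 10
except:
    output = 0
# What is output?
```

Step-by-step execution trace:
1. output starts at 8.
2. try: `output = output + 10` → output = 18. No exception raised.
3. `except` is skipped.
Result: 18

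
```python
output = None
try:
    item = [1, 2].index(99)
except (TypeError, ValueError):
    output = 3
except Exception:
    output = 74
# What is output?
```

Step-by-step execution trace:
1. `item = [1, 2].index(99)` raises ValueError.
2. `except (TypeError, ValueError)` matches (ValueError is in the tuple) → output = 3.
3. `except Exception` is not reached.
Result: 3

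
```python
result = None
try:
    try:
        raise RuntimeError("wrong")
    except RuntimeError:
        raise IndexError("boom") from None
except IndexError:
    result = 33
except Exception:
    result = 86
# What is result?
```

Step-by-step execution trace:
1. Inner try raises RuntimeError; inner `except RuntimeError` catches it.
2. `raise IndexError(...) from None` raises IndexError (from None suppresses __context__, but the active exception is still IndexError).
3. Outer `except IndexError` matches → result = 33.
4. `except Exception` is not reached.
Result: 33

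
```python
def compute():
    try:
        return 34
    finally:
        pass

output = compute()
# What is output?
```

Step-by-step execution trace:
1. `compute()` enters try: `return 34` sets pending return value 34.
2. Before returning, `finally: pass` runs (no effect).
3. compute() returns 34 → output = 34.
Result: 34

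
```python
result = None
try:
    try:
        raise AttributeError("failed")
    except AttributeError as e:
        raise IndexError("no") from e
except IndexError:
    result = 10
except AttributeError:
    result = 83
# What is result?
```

Step-by-step execution trace:
1. Inner try raises AttributeError; inner `except AttributeError as e` catches it.
2. `raise IndexError(...) from e` raises IndexError (AttributeError is attached as __cause__, but only IndexError is active).
3. Outer `except IndexError` matches → result = 10.
4. `except AttributeError` is not reached.
Result: 10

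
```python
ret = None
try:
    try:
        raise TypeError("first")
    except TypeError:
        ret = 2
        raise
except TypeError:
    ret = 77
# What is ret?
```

Step-by-step execution trace:
1. Inner try: `raise TypeError("first")` raises TypeError.
2. Inner `except TypeError` matches → ret = 2.
3. bare `raise` re-raises the same TypeError.
4. Outer `except TypeError` matches → ret = 77.
Result: 77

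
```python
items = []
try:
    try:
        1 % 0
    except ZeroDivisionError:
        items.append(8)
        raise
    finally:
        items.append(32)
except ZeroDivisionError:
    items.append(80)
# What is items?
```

Step-by-step execution trace:
1. Inner try: `1 % 0` raises ZeroDivisionError.
2. Inner `except ZeroDivisionError` matches → `items.append(8)` → items = [8].
3. bare `raise` re-raises ZeroDivisionError.
4. Inner `finally` runs during unwinding: `items.append(32)` → items = [8, 32].
5. Outer `except ZeroDivisionError` matches → `items.append(80)` → items = [8, 32, 80].
Result: [8, 32, 80]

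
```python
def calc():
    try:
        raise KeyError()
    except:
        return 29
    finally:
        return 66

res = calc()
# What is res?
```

Step-by-step execution trace:
1. `calc()` enters try: `raise KeyError()` raises KeyError.
2. bare `except` matches → `return 29` sets pending return value 29.
3. Before returning, `finally: return 66` runs and overrides the pending return.
4. calc() returns 66 → res = 66.
Result: 66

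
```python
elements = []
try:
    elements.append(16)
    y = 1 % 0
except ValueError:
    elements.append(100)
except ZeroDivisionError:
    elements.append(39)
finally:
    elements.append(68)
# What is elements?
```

Step-by-step execution trace:
1. try: `elements.append(16)` → elements = [16].
2. `y = 1 % 0` raises ZeroDivisionError.
3. `except ValueError` does not match ZeroDivisionError; skipped.
4. `except ZeroDivisionError` matches → `elements.append(39)` → elements = [16, 39].
5. finally always runs: `elements.append(68)` → elements = [16, 39, 68].
Result: [16, 39, 68]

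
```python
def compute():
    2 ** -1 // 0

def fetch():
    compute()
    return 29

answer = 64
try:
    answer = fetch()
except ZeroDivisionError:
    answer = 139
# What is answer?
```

Step-by-step execution trace:
1. answer starts at 64.
2. try: `fetch()` calls `compute()`.
3. `compute()` evaluates `2 ** -1 // 0`, which raises ZeroDivisionError; it propagates through fetch (uncaught).
4. `return 29` in fetch is not reached; the assignment to answer does not complete.
5. `except ZeroDivisionError` matches → answer = 139.
Result: 139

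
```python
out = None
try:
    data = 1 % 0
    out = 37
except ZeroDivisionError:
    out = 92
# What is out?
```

Step-by-step execution trace:
1. `data = 1 % 0` raises ZeroDivisionError.
2. `out = 37` is not reached.
3. `except ZeroDivisionError` matches → out = 92.
Result: 92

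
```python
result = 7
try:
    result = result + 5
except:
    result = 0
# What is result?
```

Step-by-step execution trace:
1. result starts at 7.
2. try: `result = result + 5` → result = 12. No exception raised.
3. `except` is skipped.
Result: 12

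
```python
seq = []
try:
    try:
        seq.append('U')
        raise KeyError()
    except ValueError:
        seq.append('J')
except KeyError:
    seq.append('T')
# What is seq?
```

Step-by-step execution trace:
1. Inner try: `seq.append('U')` → seq = ['U'].
2. `raise KeyError()` raises KeyError.
3. Inner `except ValueError` does not match KeyError; exception propagates to outer try.
4. Outer `except KeyError` matches → `seq.append('T')` → seq = ['U', 'T'].
Result: ['U', 'T']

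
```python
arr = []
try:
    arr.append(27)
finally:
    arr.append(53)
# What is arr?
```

Step-by-step execution trace:
1. try: `arr.append(27)` → arr = [27].
2. The try body completes without raising.
3. finally always runs: `arr.append(53)` → arr = [27, 53].
Result: [27, 53]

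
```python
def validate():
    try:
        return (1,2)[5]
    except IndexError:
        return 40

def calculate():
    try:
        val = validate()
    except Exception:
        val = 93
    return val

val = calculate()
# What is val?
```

Step-by-step execution trace:
1. `calculate()` calls `validate()`.
2. In validate: `(1,2)[5]` raises IndexError; `except IndexError` catches it → returns 40.
3. In calculate: `val = validate()` → val = 40. No exception reaches calculate.
4. `except Exception` is skipped; calculate returns 40.
5. val = 40.
Result: 40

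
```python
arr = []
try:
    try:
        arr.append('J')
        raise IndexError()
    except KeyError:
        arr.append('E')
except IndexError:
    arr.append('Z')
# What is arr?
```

Step-by-step execution trace:
1. Inner try: `arr.append('J')` → arr = ['J'].
2. `raise IndexError()` raises IndexError.
3. Inner `except KeyError` does not match IndexError; exception propagates to outer try.
4. Outer `except IndexError` matches → `arr.append('Z')` → arr = ['J', 'Z'].
Result: ['J', 'Z']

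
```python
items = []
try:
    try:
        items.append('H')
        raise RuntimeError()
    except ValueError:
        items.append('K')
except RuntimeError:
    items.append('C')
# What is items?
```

Step-by-step execution trace:
1. Inner try: `items.append('H')` → items = ['H'].
2. `raise RuntimeError()` raises RuntimeError.
3. Inner `except ValueError` does not match RuntimeError; exception propagates to outer try.
4. Outer `except RuntimeError` matches → `items.append('C')` → items = ['H', 'C'].
Result: ['H', 'C']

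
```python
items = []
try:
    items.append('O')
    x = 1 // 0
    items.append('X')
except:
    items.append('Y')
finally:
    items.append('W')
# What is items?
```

Step-by-step execution trace:
1. try: `items.append('O')` → items = ['O'].
2. `x = 1 // 0` raises ZeroDivisionError; `items.append('X')` is not reached.
3. bare `except` matches → `items.append('Y')` → items = ['O', 'Y'].
4. finally always runs: `items.append('W')` → items = ['O', 'Y', 'W'].
Result: ['O', 'Y', 'W']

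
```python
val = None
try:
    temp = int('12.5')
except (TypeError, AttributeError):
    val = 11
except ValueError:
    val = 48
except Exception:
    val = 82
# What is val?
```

Step-by-step execution trace:
1. `temp = int('12.5')` raises ValueError.
2. `except (TypeError, AttributeError)` does not match ValueError; skipped.
3. `except ValueError` matches (exact type match) → val = 48.
4. `except Exception` is not reached.
Result: 48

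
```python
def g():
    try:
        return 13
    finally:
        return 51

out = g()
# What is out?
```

Step-by-step execution trace:
1. `g()` enters try: `return 13` sets pending return value 13.
2. Before returning, `finally: return 51` runs and overrides the pending return.
3. g() returns 51 → out = 51.
Result: 51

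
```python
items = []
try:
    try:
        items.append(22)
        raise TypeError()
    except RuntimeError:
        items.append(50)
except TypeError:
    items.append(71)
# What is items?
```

Step-by-step execution trace:
1. Inner try: `items.append(22)` → items = [22].
2. `raise TypeError()` raises TypeError.
3. Inner `except RuntimeError` does not match TypeError; exception propagates to outer try.
4. Outer `except TypeError` matches → `items.append(71)` → items = [22, 71].
Result: [22, 71]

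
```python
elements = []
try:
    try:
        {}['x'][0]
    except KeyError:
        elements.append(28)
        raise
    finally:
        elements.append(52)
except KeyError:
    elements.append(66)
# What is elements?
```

Step-by-step execution trace:
1. Inner try: `{}['x'][0]` raises KeyError.
2. Inner `except KeyError` matches → `elements.append(28)` → elements = [28].
3. bare `raise` re-raises KeyError.
4. Inner `finally` runs during unwinding: `elements.append(52)` → elements = [28, 52].
5. Outer `except KeyError` matches → `elements.append(66)` → elements = [28, 52, 66].
Result: [28, 52, 66]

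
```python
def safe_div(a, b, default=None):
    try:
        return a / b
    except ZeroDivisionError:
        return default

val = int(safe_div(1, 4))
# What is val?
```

Step-by-step execution trace:
1. `safe_div(1, 4)` enters try: `return 1 / 4` → returns 0.25. No exception raised.
2. `except ZeroDivisionError` is skipped.
3. `int(0.25)` → 0 → val = 0.
Result: 0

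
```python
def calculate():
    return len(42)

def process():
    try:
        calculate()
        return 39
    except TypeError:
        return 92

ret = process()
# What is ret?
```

Step-by-step execution trace:
1. `process()` calls `calculate()`.
2. `calculate()` evaluates `len(42)`, which raises TypeError; it propagates to the caller.
3. `return 39` is not reached.
4. `except TypeError` in process matches → returns 92.
5. ret = 92.
Result: 92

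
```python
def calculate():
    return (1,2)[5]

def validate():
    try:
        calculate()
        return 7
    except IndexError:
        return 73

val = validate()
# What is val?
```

Step-by-step execution trace:
1. `validate()` calls `calculate()`.
2. `calculate()` evaluates `(1,2)[5]`, which raises IndexError; it propagates to the caller.
3. `return 7` is not reached.
4. `except IndexError` in validate matches → returns 73.
5. val = 73.
Result: 73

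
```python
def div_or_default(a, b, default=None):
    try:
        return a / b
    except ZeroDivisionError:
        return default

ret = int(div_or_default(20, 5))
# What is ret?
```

Step-by-step execution trace:
1. `div_or_default(20, 5)` enters try: `return 20 / 5` → returns 4.0. No exception raised.
2. `except ZeroDivisionError` is skipped.
3. `int(4.0)` → 4 → ret = 4.
Result: 4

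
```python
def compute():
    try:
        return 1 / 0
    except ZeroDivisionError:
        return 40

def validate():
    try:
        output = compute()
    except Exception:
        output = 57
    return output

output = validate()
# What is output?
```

Step-by-step execution trace:
1. `validate()` calls `compute()`.
2. In compute: `1 / 0` raises ZeroDivisionError; `except ZeroDivisionError` catches it → returns 40.
3. In validate: `output = compute()` → output = 40. No exception reaches validate.
4. `except Exception` is skipped; validate returns 40.
5. output = 40.
Result: 40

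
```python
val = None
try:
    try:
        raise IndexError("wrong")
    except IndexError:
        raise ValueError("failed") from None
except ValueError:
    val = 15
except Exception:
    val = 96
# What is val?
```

Step-by-step execution trace:
1. Inner try raises IndexError; inner `except IndexError` catches it.
2. `raise ValueError(...) from None` raises ValueError (from None suppresses __context__, but the active exception is still ValueError).
3. Outer `except ValueError` matches → val = 15.
4. `except Exception` is not reached.
Result: 15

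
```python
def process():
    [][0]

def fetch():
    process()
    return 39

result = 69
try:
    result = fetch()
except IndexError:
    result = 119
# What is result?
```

Step-by-step execution trace:
1. result starts at 69.
2. try: `fetch()` calls `process()`.
3. `process()` evaluates `[][0]`, which raises IndexError; it propagates through fetch (uncaught).
4. `return 39` in fetch is not reached; the assignment to result does not complete.
5. `except IndexError` matches → result = 119.
Result: 119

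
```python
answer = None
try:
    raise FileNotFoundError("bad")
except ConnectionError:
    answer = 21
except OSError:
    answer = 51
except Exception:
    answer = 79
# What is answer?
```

Step-by-step execution trace:
1. `raise FileNotFoundError(...)` raises FileNotFoundError.
2. `except ConnectionError` does not match (FileNotFoundError is not a subclass of ConnectionError); skipped.
3. `except OSError` matches (FileNotFoundError is a subclass of OSError) → answer = 51.
4. `except Exception` is not reached.
Result: 51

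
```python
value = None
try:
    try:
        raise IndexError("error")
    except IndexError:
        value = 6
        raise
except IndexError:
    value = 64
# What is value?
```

Step-by-step execution trace:
1. Inner try: `raise IndexError("error")` raises IndexError.
2. Inner `except IndexError` matches → value = 6.
3. bare `raise` re-raises the same IndexError.
4. Outer `except IndexError` matches → value = 64.
Result: 64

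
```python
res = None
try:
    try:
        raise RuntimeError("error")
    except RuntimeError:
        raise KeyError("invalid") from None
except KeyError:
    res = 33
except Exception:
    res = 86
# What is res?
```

Step-by-step execution trace:
1. Inner try raises RuntimeError; inner `except RuntimeError` catches it.
2. `raise KeyError(...) from None` raises KeyError (from None suppresses __context__, but the active exception is still KeyError).
3. Outer `except KeyError` matches → res = 33.
4. `except Exception` is not reached.
Result: 33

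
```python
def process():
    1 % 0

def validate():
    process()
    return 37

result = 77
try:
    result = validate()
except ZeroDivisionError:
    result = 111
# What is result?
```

Step-by-step execution trace:
1. result starts at 77.
2. try: `validate()` calls `process()`.
3. `process()` evaluates `1 % 0`, which raises ZeroDivisionError; it propagates through validate (uncaught).
4. `return 37` in validate is not reached; the assignment to result does not complete.
5. `except ZeroDivisionError` matches → result = 111.
Result: 111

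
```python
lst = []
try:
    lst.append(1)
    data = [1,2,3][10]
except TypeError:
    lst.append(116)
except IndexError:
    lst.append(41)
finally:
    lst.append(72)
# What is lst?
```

Step-by-step execution trace:
1. try: `lst.append(1)` → lst = [1].
2. `data = [1,2,3][10]` raises IndexError.
3. `except TypeError` does not match IndexError; skipped.
4. `except IndexError` matches → `lst.append(41)` → lst = [1, 41].
5. finally always runs: `lst.append(72)` → lst = [1, 41, 72].
Result: [1, 41, 72]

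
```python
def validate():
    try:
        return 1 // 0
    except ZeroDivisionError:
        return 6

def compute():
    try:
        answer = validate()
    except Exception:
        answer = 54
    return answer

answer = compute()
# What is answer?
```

Step-by-step execution trace:
1. `compute()` calls `validate()`.
2. In validate: `1 // 0` raises ZeroDivisionError; `except ZeroDivisionError` catches it → returns 6.
3. In compute: `answer = validate()` → answer = 6. No exception reaches compute.
4. `except Exception` is skipped; compute returns 6.
5. answer = 6.
Result: 6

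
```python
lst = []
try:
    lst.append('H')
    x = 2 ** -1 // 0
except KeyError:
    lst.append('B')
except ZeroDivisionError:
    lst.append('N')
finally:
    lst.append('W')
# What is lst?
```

Step-by-step execution trace:
1. try: `lst.append('H')` → lst = ['H'].
2. `x = 2 ** -1 // 0` raises ZeroDivisionError.
3. `except KeyError` does not match ZeroDivisionError; skipped.
4. `except ZeroDivisionError` matches → `lst.append('N')` → lst = ['H', 'N'].
5. finally always runs: `lst.append('W')` → lst = ['H', 'N', 'W'].
Result: ['H', 'N', 'W']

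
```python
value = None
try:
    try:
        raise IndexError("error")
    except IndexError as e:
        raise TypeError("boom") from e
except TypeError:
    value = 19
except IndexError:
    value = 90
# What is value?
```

Step-by-step execution trace:
1. Inner try raises IndexError; inner `except IndexError as e` catches it.
2. `raise TypeError(...) from e` raises TypeError (IndexError is attached as __cause__, but only TypeError is active).
3. Outer `except TypeError` matches → value = 19.
4. `except IndexError` is not reached.
Result: 19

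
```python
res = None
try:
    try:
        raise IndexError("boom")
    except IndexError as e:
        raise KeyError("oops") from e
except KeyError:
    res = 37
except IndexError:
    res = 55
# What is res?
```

Step-by-step execution trace:
1. Inner try raises IndexError; inner `except IndexError as e` catches it.
2. `raise KeyError(...) from e` raises KeyError (IndexError is attached as __cause__, but only KeyError is active).
3. Outer `except KeyError` matches → res = 37.
4. `except IndexError` is not reached.
Result: 37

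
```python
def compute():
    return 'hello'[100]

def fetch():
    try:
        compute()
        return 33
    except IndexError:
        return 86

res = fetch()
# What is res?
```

Step-by-step execution trace:
1. `fetch()` calls `compute()`.
2. `compute()` evaluates `'hello'[100]`, which raises IndexError; it propagates to the caller.
3. `return 33` is not reached.
4. `except IndexError` in fetch matches → returns 86.
5. res = 86.
Result: 86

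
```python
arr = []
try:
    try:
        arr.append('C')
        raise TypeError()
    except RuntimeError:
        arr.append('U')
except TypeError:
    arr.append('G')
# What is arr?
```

Step-by-step execution trace:
1. Inner try: `arr.append('C')` → arr = ['C'].
2. `raise TypeError()` raises TypeError.
3. Inner `except RuntimeError` does not match TypeError; exception propagates to outer try.
4. Outer `except TypeError` matches → `arr.append('G')` → arr = ['C', 'G'].
Result: ['C', 'G']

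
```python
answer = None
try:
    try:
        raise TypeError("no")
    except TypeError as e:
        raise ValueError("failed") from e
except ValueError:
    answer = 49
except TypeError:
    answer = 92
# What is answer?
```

Step-by-step execution trace:
1. Inner try raises TypeError; inner `except TypeError as e` catches it.
2. `raise ValueError(...) from e` raises ValueError (TypeError is attached as __cause__, but only ValueError is active).
3. Outer `except ValueError` matches → answer = 49.
4. `except TypeError` is not reached.
Result: 49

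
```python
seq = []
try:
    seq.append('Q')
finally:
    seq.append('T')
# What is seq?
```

Step-by-step execution trace:
1. try: `seq.append('Q')` → seq = ['Q'].
2. The try body completes without raising.
3. finally always runs: `seq.append('T')` → seq = ['Q', 'T'].
Result: ['Q', 'T']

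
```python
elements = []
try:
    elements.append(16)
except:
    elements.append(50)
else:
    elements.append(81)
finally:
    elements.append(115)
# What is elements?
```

Step-by-step execution trace:
1. try: `elements.append(16)` → elements = [16]. No exception raised.
2. `except` is skipped.
3. `else` runs: `elements.append(81)` → elements = [16, 81].
4. `finally` always runs: `elements.append(115)` → elements = [16, 81, 115].
Result: [16, 81, 115]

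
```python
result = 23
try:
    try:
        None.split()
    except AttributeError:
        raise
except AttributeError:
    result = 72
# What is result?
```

Step-by-step execution trace:
1. Inner try: `None.split()` raises AttributeError.
2. Inner `except AttributeError` matches; bare `raise` re-raises the same AttributeError.
3. Outer `except AttributeError` matches → result = 72.
Result: 72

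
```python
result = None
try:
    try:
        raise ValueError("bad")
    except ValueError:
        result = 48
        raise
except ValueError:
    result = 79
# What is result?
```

Step-by-step execution trace:
1. Inner try: `raise ValueError("bad")` raises ValueError.
2. Inner `except ValueError` matches → result = 48.
3. bare `raise` re-raises the same ValueError.
4. Outer `except ValueError` matches → result = 79.
Result: 79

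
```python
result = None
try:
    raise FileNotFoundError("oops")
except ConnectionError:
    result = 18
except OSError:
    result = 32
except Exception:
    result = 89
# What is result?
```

Step-by-step execution trace:
1. `raise FileNotFoundError(...)` raises FileNotFoundError.
2. `except ConnectionError` does not match (FileNotFoundError is not a subclass of ConnectionError); skipped.
3. `except OSError` matches (FileNotFoundError is a subclass of OSError) → result = 32.
4. `except Exception` is not reached.
Result: 32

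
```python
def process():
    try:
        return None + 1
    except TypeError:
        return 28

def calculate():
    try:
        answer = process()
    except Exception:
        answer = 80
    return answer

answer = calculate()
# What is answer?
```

Step-by-step execution trace:
1. `calculate()` calls `process()`.
2. In process: `None + 1` raises TypeError; `except TypeError` catches it → returns 28.
3. In calculate: `answer = process()` → answer = 28. No exception reaches calculate.
4. `except Exception` is skipped; calculate returns 28.
5. answer = 28.
Result: 28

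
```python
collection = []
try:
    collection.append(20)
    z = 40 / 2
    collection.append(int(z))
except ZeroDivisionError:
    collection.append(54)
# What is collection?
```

Step-by-step execution trace:
1. try: `collection.append(20)` → collection = [20].
2. `z = 40 / 2` → z = 20.0. No exception raised.
3. `collection.append(int(z))` → collection = [20, 20].
4. `except ZeroDivisionError` is skipped (no exception was raised).
Result: [20, 20]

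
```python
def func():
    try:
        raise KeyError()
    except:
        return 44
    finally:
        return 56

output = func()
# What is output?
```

Step-by-step execution trace:
1. `func()` enters try: `raise KeyError()` raises KeyError.
2. bare `except` matches → `return 44` sets pending return value 44.
3. Before returning, `finally: return 56` runs and overrides the pending return.
4. func() returns 56 → output = 56.
Result: 56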